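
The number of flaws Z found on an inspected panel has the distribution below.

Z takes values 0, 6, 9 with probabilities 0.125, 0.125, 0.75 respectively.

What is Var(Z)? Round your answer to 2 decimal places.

E[Z] = (0)(0.125) + (6)(0.125) + (9)(0.75) = 7.5
E[Z²] = (0)²(0.125) + (6)²(0.125) + (9)²(0.75) = 65.25
Var(Z) = E[Z²] − (E[Z])² = 65.25 − (7.5)² = 9

9.00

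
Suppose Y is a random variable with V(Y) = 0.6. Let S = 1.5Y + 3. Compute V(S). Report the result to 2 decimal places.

V(1.5Y + 3) = (1.5)²·V(Y) = 2.25·0.6 = 1.35

1.35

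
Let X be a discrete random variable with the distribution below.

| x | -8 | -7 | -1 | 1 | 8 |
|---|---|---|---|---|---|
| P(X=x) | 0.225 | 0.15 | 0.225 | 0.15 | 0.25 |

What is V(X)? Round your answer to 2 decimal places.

E[X] = (-8)(0.225) + (-7)(0.15) + (-1)(0.225) + (1)(0.15) + (8)(0.25) = -0.925
E[X²] = (-8)²(0.225) + (-7)²(0.15) + (-1)²(0.225) + (1)²(0.15) + (8)²(0.25) = 38.125
V(X) = E[X²] − (E[X])² = 38.125 − (-0.925)² = 37.269375

37.27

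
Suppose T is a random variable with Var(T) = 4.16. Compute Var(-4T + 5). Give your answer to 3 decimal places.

66.560

Var(-4T + 5) = (-4)²·Var(T) = 16·4.16 = 66.56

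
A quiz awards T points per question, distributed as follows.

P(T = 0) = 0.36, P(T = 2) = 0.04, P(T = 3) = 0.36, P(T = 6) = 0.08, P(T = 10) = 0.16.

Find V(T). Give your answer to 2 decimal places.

E[T] = (0)(0.36) + (2)(0.04) + (3)(0.36) + (6)(0.08) + (10)(0.16) = 3.24
E[T²] = (0)²(0.36) + (2)²(0.04) + (3)²(0.36) + (6)²(0.08) + (10)²(0.16) = 22.28
V(T) = E[T²] − (E[T])² = 22.28 − (3.24)² = 11.7824

11.78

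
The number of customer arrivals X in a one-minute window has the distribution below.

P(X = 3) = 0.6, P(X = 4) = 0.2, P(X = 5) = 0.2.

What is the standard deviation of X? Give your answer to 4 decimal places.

E[X] = (3)(0.6) + (4)(0.2) + (5)(0.2) = 3.6
E[X²] = (3)²(0.6) + (4)²(0.2) + (5)²(0.2) = 13.6
var(X) = E[X²] − (E[X])² = 13.6 − (3.6)² = 0.64
SD(X) = √0.64 ≈ 0.8000

0.8000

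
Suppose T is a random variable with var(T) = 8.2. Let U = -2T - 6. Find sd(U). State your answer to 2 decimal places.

5.73

var(-2T - 6) = (-2)²·8.2 = 32.8
sd(U) = √32.8 ≈ 5.73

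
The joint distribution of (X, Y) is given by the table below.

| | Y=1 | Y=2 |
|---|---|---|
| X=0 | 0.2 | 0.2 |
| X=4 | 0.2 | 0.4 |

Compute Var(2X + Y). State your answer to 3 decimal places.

16.240

E[X] = 2.4,  E[Y] = 1.6,  E[XY] = 4
Var(X) = 9.6 − (2.4)² = 3.84;  Var(Y) = 2.8 − (1.6)² = 0.24
Cov(X,Y) = 4 − (2.4)(1.6) = 0.16
Var(2X + Y) = (2)²·3.84 + (1)²·0.24 + 2·(2)·(1)·0.16 = 16.24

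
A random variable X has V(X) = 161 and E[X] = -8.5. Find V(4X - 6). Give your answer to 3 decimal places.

V(4X - 6) = (4)²·V(X) = 16·161 = 2576

2576.000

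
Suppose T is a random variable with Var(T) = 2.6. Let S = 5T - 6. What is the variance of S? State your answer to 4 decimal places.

Var(5T - 6) = (5)²·Var(T) = 25·2.6 = 65

65.0000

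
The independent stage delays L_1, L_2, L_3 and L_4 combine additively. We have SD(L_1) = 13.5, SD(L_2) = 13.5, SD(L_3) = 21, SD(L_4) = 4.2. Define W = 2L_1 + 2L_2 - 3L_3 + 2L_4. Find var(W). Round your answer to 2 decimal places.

var(L_1) = 182.25, var(L_2) = 182.25, var(L_3) = 441, var(L_4) = 17.64
By independence, var(W) = (2)²var(L_1) + (2)²var(L_2) + (-3)²var(L_3) + (2)²var(L_4)
= (2)²·182.25 + (2)²·182.25 + (-3)²·441 + (2)²·17.64 = 5497.56

5497.56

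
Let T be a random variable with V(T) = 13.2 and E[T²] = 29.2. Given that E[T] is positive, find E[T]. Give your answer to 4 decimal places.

(E[T])² = E[T²] − V(T) = 29.2 − 13.2 = 16
E[T] = √16 = 4

4.0000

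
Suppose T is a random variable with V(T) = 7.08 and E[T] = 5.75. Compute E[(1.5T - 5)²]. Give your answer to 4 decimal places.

E[1.5T - 5] = 1.5·5.75 − 5 = 3.625
V(1.5T - 5) = (1.5)²·7.08 = 15.93
E[(1.5T - 5)²] = V((1.5T - 5)) + (E[(1.5T - 5)])² = 15.93 + (3.625)² = 29.070625

29.0706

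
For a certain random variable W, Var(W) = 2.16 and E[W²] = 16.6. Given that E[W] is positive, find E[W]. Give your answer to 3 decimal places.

(E[W])² = E[W²] − Var(W) = 16.6 − 2.16 = 14.44
E[W] = √14.44 = 3.8

3.800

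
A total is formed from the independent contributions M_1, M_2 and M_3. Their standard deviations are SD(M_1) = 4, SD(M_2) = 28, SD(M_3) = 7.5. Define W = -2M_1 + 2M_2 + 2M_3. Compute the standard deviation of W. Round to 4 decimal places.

V(M_1) = 16, V(M_2) = 784, V(M_3) = 56.25
By independence, V(W) = (-2)²V(M_1) + (2)²V(M_2) + (2)²V(M_3)
= (-2)²·16 + (2)²·784 + (2)²·56.25 = 3425
SD(W) = √3425 ≈ 58.5235

58.5235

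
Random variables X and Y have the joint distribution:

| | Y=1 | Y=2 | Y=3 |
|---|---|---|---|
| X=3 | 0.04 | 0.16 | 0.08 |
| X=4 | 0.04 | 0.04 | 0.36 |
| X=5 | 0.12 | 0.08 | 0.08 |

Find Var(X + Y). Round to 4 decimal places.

E[X] = 4,  E[Y] = 2.32,  E[XY] = 9.2
Var(X) = 16.56 − (4)² = 0.56;  Var(Y) = 6 − (2.32)² = 0.6176
cov(X,Y) = 9.2 − (4)(2.32) = -0.08
Var(X + Y) = (1)²·0.56 + (1)²·0.6176 + 2·(1)·(1)·-0.08 = 1.0176

1.0176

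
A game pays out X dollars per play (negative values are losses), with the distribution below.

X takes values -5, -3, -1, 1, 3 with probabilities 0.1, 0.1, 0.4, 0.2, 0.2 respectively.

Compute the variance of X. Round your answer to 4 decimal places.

5.6400

E[X] = (-5)(0.1) + (-3)(0.1) + (-1)(0.4) + (1)(0.2) + (3)(0.2) = -0.4
E[X²] = (-5)²(0.1) + (-3)²(0.1) + (-1)²(0.4) + (1)²(0.2) + (3)²(0.2) = 5.8
var(X) = E[X²] − (E[X])² = 5.8 − (-0.4)² = 5.64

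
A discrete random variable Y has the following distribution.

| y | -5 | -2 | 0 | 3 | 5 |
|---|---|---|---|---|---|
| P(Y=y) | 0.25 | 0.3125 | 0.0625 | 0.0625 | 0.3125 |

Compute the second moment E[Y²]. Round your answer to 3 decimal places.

15.875

E[Y²] = (-5)²(0.25) + (-2)²(0.3125) + (0)²(0.0625) + (3)²(0.0625) + (5)²(0.3125) = 15.875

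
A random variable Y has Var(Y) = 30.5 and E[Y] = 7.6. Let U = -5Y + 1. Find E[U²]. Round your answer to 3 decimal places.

2131.500

E[-5Y + 1] = -5·7.6 + 1 = -37
Var(-5Y + 1) = (-5)²·30.5 = 762.5
E[U²] = Var(U) + (E[U])² = 762.5 + (-37)² = 2131.5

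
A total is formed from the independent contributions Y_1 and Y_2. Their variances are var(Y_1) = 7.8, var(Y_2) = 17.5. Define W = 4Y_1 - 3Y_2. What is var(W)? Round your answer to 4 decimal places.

By independence, var(W) = (4)²var(Y_1) + (-3)²var(Y_2)
= (4)²·7.8 + (-3)²·17.5 = 282.3

282.3000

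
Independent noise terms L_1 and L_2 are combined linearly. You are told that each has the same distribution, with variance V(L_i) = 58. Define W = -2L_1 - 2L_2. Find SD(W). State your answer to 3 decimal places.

21.541

By independence, V(W) = (-2)²V(L_1) + (-2)²V(L_2)
= (-2)²·58 + (-2)²·58 = 464
SD(W) = √464 ≈ 21.541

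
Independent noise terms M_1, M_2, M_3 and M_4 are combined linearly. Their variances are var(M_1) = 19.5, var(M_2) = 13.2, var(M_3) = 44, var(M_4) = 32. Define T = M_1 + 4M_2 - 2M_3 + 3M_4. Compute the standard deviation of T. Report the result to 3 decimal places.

By independence, var(T) = (1)²var(M_1) + (4)²var(M_2) + (-2)²var(M_3) + (3)²var(M_4)
= (1)²·19.5 + (4)²·13.2 + (-2)²·44 + (3)²·32 = 694.7
SD(T) = √694.7 ≈ 26.357

26.357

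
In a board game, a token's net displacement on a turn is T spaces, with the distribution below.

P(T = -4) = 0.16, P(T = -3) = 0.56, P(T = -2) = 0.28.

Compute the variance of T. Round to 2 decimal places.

E[T] = (-4)(0.16) + (-3)(0.56) + (-2)(0.28) = -2.88
E[T²] = (-4)²(0.16) + (-3)²(0.56) + (-2)²(0.28) = 8.72
Var(T) = E[T²] − (E[T])² = 8.72 − (-2.88)² = 0.4256

0.43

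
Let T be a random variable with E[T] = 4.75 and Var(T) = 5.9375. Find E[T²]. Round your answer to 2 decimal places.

E[T²] = Var(T) + (E[T])² = 5.9375 + (4.75)² = 28.5

28.50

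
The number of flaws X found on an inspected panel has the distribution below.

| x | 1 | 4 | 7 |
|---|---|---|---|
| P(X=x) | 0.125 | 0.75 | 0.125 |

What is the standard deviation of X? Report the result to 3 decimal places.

E[X] = (1)(0.125) + (4)(0.75) + (7)(0.125) = 4
E[X²] = (1)²(0.125) + (4)²(0.75) + (7)²(0.125) = 18.25
Var(X) = E[X²] − (E[X])² = 18.25 − (4)² = 2.25
σ(X) = √2.25 ≈ 1.500

1.500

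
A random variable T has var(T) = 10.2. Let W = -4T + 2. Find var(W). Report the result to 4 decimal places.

var(-4T + 2) = (-4)²·var(T) = 16·10.2 = 163.2

163.2000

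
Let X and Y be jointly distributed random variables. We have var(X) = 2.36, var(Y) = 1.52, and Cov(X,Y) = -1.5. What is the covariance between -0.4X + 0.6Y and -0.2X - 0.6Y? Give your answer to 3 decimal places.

-0.538

Cov(-0.4X + 0.6Y, -0.2X - 0.6Y) = (-0.4)(-0.2)var(X) + (0.6)(-0.6)var(Y) + [(-0.4)(-0.6) + (0.6)(-0.2)]Cov(X,Y)
= 0.08·2.36 + -0.36·1.52 + 0.12·-1.5 = -0.5384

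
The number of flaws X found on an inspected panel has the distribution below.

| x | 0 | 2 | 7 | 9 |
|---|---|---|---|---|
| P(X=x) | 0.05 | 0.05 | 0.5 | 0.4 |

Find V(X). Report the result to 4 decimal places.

5.2600

E[X] = (0)(0.05) + (2)(0.05) + (7)(0.5) + (9)(0.4) = 7.2
E[X²] = (0)²(0.05) + (2)²(0.05) + (7)²(0.5) + (9)²(0.4) = 57.1
V(X) = E[X²] − (E[X])² = 57.1 − (7.2)² = 5.26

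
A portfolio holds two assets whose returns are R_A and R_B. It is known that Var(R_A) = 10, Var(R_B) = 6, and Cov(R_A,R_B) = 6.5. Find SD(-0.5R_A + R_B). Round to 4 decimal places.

Var(-0.5R_A + R_B) = (-0.5)²·Var(R_A) + (1)²·Var(R_B) + 2·(-0.5)·(1)·Cov(R_A,R_B)
= 0.25·10 + 1·6 + -1·6.5 = 2
SD(-0.5R_A + R_B) = √2 ≈ 1.4142

1.4142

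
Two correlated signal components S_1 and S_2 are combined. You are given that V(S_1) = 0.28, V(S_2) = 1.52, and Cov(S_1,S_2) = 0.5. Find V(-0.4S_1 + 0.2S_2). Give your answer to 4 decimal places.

0.0256

V(-0.4S_1 + 0.2S_2) = (-0.4)²·V(S_1) + (0.2)²·V(S_2) + 2·(-0.4)·(0.2)·Cov(S_1,S_2)
= 0.16·0.28 + 0.04·1.52 + -0.16·0.5 = 0.0256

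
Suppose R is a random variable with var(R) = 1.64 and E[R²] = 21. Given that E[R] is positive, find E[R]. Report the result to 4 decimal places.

(E[R])² = E[R²] − var(R) = 21 − 1.64 = 19.36
E[R] = √19.36 = 4.4

4.4000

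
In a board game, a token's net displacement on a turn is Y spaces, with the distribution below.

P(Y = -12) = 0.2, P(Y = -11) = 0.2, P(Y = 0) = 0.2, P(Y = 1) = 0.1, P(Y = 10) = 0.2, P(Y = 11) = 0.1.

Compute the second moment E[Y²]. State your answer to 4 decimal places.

E[Y²] = (-12)²(0.2) + (-11)²(0.2) + (0)²(0.2) + (1)²(0.1) + (10)²(0.2) + (11)²(0.1) = 85.2

85.2000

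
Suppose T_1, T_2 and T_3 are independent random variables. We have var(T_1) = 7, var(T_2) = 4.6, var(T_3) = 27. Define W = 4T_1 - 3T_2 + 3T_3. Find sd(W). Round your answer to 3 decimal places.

19.910

By independence, var(W) = (4)²var(T_1) + (-3)²var(T_2) + (3)²var(T_3)
= (4)²·7 + (-3)²·4.6 + (3)²·27 = 396.4
sd(W) = √396.4 ≈ 19.910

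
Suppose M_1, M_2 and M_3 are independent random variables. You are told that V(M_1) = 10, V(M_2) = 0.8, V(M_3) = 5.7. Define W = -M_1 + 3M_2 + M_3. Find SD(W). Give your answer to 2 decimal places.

4.79

By independence, V(W) = (-1)²V(M_1) + (3)²V(M_2) + (1)²V(M_3)
= (-1)²·10 + (3)²·0.8 + (1)²·5.7 = 22.9
SD(W) = √22.9 ≈ 4.79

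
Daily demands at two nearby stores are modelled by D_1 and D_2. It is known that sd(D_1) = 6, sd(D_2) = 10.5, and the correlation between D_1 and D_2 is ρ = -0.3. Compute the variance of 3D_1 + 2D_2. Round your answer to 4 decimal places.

V(D_1) = (6)² = 36;  V(D_2) = (10.5)² = 110.25
cov(D_1,D_2) = ρ·sd(D_1)·sd(D_2) = -0.3·6·10.5 = -18.9
V(3D_1 + 2D_2) = (3)²·V(D_1) + (2)²·V(D_2) + 2·(3)·(2)·cov(D_1,D_2)
= 9·36 + 4·110.25 + 12·-18.9 = 538.2

538.2000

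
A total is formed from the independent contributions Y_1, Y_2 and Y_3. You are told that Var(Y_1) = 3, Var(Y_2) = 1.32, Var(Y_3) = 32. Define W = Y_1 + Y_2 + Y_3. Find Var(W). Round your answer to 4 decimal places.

36.3200

By independence, Var(W) = (1)²Var(Y_1) + (1)²Var(Y_2) + (1)²Var(Y_3)
= (1)²·3 + (1)²·1.32 + (1)²·32 = 36.32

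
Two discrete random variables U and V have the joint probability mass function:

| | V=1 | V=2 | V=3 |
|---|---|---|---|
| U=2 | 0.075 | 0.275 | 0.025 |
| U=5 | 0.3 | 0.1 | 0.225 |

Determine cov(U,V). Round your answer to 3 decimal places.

0.009

E[U] = 3.875,  E[V] = 1.875
E[UV] = 7.275
cov(U,V) = E[UV] − E[U]E[V] = 7.275 − (3.875)(1.875) = 0.009375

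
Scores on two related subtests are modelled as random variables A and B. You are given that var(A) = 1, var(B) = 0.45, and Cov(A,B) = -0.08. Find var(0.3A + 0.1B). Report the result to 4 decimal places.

0.0897

var(0.3A + 0.1B) = (0.3)²·var(A) + (0.1)²·var(B) + 2·(0.3)·(0.1)·Cov(A,B)
= 0.09·1 + 0.01·0.45 + 0.06·-0.08 = 0.0897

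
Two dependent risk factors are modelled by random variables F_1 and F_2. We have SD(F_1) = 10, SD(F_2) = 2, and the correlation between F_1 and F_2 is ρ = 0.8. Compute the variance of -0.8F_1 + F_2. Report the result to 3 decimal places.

var(F_1) = (10)² = 100;  var(F_2) = (2)² = 4
Cov(F_1,F_2) = ρ·SD(F_1)·SD(F_2) = 0.8·10·2 = 16
var(-0.8F_1 + F_2) = (-0.8)²·var(F_1) + (1)²·var(F_2) + 2·(-0.8)·(1)·Cov(F_1,F_2)
= 0.64·100 + 1·4 + -1.6·16 = 42.4

42.400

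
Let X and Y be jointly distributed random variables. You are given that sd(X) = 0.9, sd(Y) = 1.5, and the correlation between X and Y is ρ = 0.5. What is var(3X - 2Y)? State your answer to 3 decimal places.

8.190

var(X) = (0.9)² = 0.81;  var(Y) = (1.5)² = 2.25
cov(X,Y) = ρ·sd(X)·sd(Y) = 0.5·0.9·1.5 = 0.675
var(3X - 2Y) = (3)²·var(X) + (-2)²·var(Y) + 2·(3)·(-2)·cov(X,Y)
= 9·0.81 + 4·2.25 + -12·0.675 = 8.19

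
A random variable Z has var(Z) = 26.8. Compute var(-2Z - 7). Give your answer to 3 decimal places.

107.200

var(-2Z - 7) = (-2)²·var(Z) = 4·26.8 = 107.2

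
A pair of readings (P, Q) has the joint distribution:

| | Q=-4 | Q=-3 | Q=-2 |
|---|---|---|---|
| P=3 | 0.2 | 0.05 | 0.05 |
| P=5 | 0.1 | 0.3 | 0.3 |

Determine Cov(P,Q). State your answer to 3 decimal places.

E[P] = 4.4,  E[Q] = -2.95
E[PQ] = -12.65
Cov(P,Q) = E[PQ] − E[P]E[Q] = -12.65 − (4.4)(-2.95) = 0.33

0.330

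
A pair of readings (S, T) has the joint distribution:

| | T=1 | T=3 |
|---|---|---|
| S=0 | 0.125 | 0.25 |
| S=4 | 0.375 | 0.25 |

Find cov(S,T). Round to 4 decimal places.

-0.5000

E[S] = 2.5,  E[T] = 2
E[ST] = 4.5
cov(S,T) = E[ST] − E[S]E[T] = 4.5 − (2.5)(2) = -0.5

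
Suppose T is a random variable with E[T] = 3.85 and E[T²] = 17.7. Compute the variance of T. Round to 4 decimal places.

Var(T) = 17.7 − (3.85)² = 2.8775

2.8775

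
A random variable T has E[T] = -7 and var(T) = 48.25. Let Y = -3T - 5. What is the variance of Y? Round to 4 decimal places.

434.2500

var(-3T - 5) = (-3)²·var(T) = 9·48.25 = 434.25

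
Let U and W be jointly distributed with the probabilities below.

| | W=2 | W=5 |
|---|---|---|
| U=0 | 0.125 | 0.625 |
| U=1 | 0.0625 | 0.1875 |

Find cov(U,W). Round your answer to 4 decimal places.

E[U] = 0.25,  E[W] = 4.4375
E[UW] = 1.0625
cov(U,W) = E[UW] − E[U]E[W] = 1.0625 − (0.25)(4.4375) = -0.046875

-0.0469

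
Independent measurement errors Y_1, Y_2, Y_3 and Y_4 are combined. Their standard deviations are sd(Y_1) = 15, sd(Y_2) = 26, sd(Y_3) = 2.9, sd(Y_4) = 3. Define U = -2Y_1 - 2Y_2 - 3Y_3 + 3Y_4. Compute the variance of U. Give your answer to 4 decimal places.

V(Y_1) = 225, V(Y_2) = 676, V(Y_3) = 8.41, V(Y_4) = 9
By independence, V(U) = (-2)²V(Y_1) + (-2)²V(Y_2) + (-3)²V(Y_3) + (3)²V(Y_4)
= (-2)²·225 + (-2)²·676 + (-3)²·8.41 + (3)²·9 = 3760.69

3760.6900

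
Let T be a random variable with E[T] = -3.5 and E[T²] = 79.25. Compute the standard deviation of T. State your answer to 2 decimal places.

Var(T) = 79.25 − (-3.5)² = 67
SD(T) = √67 ≈ 8.19

8.19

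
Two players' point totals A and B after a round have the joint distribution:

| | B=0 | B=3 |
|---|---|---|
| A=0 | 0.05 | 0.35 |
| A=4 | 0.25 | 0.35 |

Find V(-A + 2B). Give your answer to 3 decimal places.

E[A] = 2.4,  E[B] = 2.1,  E[AB] = 4.2
V(A) = 9.6 − (2.4)² = 3.84;  V(B) = 6.3 − (2.1)² = 1.89
Cov(A,B) = 4.2 − (2.4)(2.1) = -0.84
V(-A + 2B) = (-1)²·3.84 + (2)²·1.89 + 2·(-1)·(2)·-0.84 = 14.76

14.760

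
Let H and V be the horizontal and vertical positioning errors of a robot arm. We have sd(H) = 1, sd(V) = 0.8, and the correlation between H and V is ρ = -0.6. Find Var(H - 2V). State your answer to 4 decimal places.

Var(H) = (1)² = 1;  Var(V) = (0.8)² = 0.64
Cov(H,V) = ρ·sd(H)·sd(V) = -0.6·1·0.8 = -0.48
Var(H - 2V) = (1)²·Var(H) + (-2)²·Var(V) + 2·(1)·(-2)·Cov(H,V)
= 1·1 + 4·0.64 + -4·-0.48 = 5.48

5.4800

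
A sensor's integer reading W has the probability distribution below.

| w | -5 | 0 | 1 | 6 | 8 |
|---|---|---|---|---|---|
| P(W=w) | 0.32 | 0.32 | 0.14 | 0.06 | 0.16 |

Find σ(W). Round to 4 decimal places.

4.5285

E[W] = (-5)(0.32) + (0)(0.32) + (1)(0.14) + (6)(0.06) + (8)(0.16) = 0.18
E[W²] = (-5)²(0.32) + (0)²(0.32) + (1)²(0.14) + (6)²(0.06) + (8)²(0.16) = 20.54
Var(W) = E[W²] − (E[W])² = 20.54 − (0.18)² = 20.5076
σ(W) = √20.5076 ≈ 4.5285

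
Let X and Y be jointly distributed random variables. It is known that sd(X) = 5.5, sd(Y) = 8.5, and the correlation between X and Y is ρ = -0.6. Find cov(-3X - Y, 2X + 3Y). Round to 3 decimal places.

-89.700

V(X) = (5.5)² = 30.25;  V(Y) = (8.5)² = 72.25
cov(X,Y) = ρ·sd(X)·sd(Y) = -0.6·5.5·8.5 = -28.05
cov(-3X - Y, 2X + 3Y) = (-3)(2)V(X) + (-1)(3)V(Y) + [(-3)(3) + (-1)(2)]cov(X,Y)
= -6·30.25 + -3·72.25 + -11·-28.05 = -89.7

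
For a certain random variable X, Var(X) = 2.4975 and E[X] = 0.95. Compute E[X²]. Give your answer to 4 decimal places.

E[X²] = Var(X) + (E[X])² = 2.4975 + (0.95)² = 3.4

3.4000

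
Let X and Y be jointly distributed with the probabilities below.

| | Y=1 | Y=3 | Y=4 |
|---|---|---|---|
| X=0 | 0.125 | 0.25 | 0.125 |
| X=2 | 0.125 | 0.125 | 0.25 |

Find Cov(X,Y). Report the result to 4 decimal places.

E[X] = 1,  E[Y] = 2.875
E[XY] = 3
Cov(X,Y) = E[XY] − E[X]E[Y] = 3 − (1)(2.875) = 0.125

0.1250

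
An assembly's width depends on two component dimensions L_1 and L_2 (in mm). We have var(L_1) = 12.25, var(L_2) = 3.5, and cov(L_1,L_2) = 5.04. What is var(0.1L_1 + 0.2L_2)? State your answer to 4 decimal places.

var(0.1L_1 + 0.2L_2) = (0.1)²·var(L_1) + (0.2)²·var(L_2) + 2·(0.1)·(0.2)·cov(L_1,L_2)
= 0.01·12.25 + 0.04·3.5 + 0.04·5.04 = 0.4641

0.4641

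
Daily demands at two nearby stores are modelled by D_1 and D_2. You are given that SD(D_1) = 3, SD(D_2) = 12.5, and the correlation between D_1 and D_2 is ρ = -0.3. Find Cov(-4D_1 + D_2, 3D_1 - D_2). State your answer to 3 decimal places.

Var(D_1) = (3)² = 9;  Var(D_2) = (12.5)² = 156.25
Cov(D_1,D_2) = ρ·SD(D_1)·SD(D_2) = -0.3·3·12.5 = -11.25
Cov(-4D_1 + D_2, 3D_1 - D_2) = (-4)(3)Var(D_1) + (1)(-1)Var(D_2) + [(-4)(-1) + (1)(3)]Cov(D_1,D_2)
= -12·9 + -1·156.25 + 7·-11.25 = -343

-343.000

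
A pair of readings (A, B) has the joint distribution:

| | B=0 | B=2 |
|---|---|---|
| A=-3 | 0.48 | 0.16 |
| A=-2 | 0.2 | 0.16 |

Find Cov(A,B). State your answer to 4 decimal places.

E[A] = -2.64,  E[B] = 0.64
E[AB] = -1.6
Cov(A,B) = E[AB] − E[A]E[B] = -1.6 − (-2.64)(0.64) = 0.0896

0.0896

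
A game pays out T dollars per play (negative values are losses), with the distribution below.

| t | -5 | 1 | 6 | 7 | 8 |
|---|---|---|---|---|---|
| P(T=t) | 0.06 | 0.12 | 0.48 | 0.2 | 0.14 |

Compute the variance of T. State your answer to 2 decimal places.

E[T] = (-5)(0.06) + (1)(0.12) + (6)(0.48) + (7)(0.2) + (8)(0.14) = 5.22
E[T²] = (-5)²(0.06) + (1)²(0.12) + (6)²(0.48) + (7)²(0.2) + (8)²(0.14) = 37.66
V(T) = E[T²] − (E[T])² = 37.66 − (5.22)² = 10.4116

10.41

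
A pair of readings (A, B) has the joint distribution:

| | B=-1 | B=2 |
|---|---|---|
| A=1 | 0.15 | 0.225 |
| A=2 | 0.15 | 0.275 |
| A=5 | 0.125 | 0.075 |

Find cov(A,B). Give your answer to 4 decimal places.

E[A] = 2.225,  E[B] = 0.725
E[AB] = 1.225
cov(A,B) = E[AB] − E[A]E[B] = 1.225 − (2.225)(0.725) = -0.388125

-0.3881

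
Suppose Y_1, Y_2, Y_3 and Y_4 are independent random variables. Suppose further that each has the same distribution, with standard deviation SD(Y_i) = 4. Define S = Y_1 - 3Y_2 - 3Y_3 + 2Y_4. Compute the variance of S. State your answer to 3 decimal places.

Var(Y_i) = (4)² = 16
By independence, Var(S) = (1)²Var(Y_1) + (-3)²Var(Y_2) + (-3)²Var(Y_3) + (2)²Var(Y_4)
= (1)²·16 + (-3)²·16 + (-3)²·16 + (2)²·16 = 368

368.000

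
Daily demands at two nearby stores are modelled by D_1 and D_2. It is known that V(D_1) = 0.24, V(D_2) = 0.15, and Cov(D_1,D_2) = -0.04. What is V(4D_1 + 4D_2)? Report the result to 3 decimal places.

V(4D_1 + 4D_2) = (4)²·V(D_1) + (4)²·V(D_2) + 2·(4)·(4)·Cov(D_1,D_2)
= 16·0.24 + 16·0.15 + 32·-0.04 = 4.96

4.960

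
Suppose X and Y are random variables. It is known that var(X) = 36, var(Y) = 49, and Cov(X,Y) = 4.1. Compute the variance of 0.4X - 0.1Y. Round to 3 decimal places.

5.922

var(0.4X - 0.1Y) = (0.4)²·var(X) + (-0.1)²·var(Y) + 2·(0.4)·(-0.1)·Cov(X,Y)
= 0.16·36 + 0.01·49 + -0.08·4.1 = 5.922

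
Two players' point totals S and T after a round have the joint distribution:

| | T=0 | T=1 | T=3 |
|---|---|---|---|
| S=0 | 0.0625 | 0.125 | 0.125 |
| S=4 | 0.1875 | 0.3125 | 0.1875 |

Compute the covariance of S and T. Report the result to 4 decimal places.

-0.2813

E[S] = 2.75,  E[T] = 1.375
E[ST] = 3.5
Cov(S,T) = E[ST] − E[S]E[T] = 3.5 − (2.75)(1.375) = -0.28125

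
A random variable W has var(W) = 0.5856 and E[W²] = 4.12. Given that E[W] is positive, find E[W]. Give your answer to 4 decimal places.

1.8800

(E[W])² = E[W²] − var(W) = 4.12 − 0.5856 = 3.5344
E[W] = √3.5344 = 1.88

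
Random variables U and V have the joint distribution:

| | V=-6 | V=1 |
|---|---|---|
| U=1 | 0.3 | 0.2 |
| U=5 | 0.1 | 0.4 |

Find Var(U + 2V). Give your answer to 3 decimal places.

E[U] = 3,  E[V] = -1.8,  E[UV] = -2.6
Var(U) = 13 − (3)² = 4;  Var(V) = 15 − (-1.8)² = 11.76
cov(U,V) = -2.6 − (3)(-1.8) = 2.8
Var(U + 2V) = (1)²·4 + (2)²·11.76 + 2·(1)·(2)·2.8 = 62.24

62.240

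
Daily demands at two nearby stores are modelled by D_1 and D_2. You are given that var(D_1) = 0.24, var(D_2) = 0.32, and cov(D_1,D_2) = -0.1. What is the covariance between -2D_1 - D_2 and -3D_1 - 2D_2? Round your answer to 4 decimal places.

cov(-2D_1 - D_2, -3D_1 - 2D_2) = (-2)(-3)var(D_1) + (-1)(-2)var(D_2) + [(-2)(-2) + (-1)(-3)]cov(D_1,D_2)
= 6·0.24 + 2·0.32 + 7·-0.1 = 1.38

1.3800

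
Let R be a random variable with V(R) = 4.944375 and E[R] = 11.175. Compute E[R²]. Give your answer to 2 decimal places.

E[R²] = V(R) + (E[R])² = 4.944375 + (11.175)² = 129.825

129.83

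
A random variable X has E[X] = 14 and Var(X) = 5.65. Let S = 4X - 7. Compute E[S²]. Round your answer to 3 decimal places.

2491.400

E[4X - 7] = 4·14 − 7 = 49
Var(4X - 7) = (4)²·5.65 = 90.4
E[S²] = Var(S) + (E[S])² = 90.4 + (49)² = 2491.4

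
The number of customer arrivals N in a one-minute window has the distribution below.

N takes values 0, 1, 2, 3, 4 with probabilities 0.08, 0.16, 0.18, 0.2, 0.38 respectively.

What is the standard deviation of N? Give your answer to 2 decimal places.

E[N] = (0)(0.08) + (1)(0.16) + (2)(0.18) + (3)(0.2) + (4)(0.38) = 2.64
E[N²] = (0)²(0.08) + (1)²(0.16) + (2)²(0.18) + (3)²(0.2) + (4)²(0.38) = 8.76
Var(N) = E[N²] − (E[N])² = 8.76 − (2.64)² = 1.7904
σ(N) = √1.7904 ≈ 1.34

1.34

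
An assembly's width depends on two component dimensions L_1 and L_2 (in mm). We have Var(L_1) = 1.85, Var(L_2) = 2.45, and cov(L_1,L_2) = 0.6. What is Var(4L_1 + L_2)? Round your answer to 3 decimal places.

36.850

Var(4L_1 + L_2) = (4)²·Var(L_1) + (1)²·Var(L_2) + 2·(4)·(1)·cov(L_1,L_2)
= 16·1.85 + 1·2.45 + 8·0.6 = 36.85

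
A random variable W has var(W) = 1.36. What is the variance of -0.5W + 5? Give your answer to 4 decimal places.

var(-0.5W + 5) = (-0.5)²·var(W) = 0.25·1.36 = 0.34

0.3400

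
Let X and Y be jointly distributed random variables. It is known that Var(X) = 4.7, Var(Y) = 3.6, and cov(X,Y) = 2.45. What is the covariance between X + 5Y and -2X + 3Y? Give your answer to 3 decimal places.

cov(X + 5Y, -2X + 3Y) = (1)(-2)Var(X) + (5)(3)Var(Y) + [(1)(3) + (5)(-2)]cov(X,Y)
= -2·4.7 + 15·3.6 + -7·2.45 = 27.45

27.450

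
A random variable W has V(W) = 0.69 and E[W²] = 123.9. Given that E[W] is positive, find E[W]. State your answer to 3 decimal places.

11.100

(E[W])² = E[W²] − V(W) = 123.9 − 0.69 = 123.21
E[W] = √123.21 = 11.1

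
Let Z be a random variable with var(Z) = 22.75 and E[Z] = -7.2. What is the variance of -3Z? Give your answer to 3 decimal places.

204.750

var(-3Z) = (-3)²·var(Z) = 9·22.75 = 204.75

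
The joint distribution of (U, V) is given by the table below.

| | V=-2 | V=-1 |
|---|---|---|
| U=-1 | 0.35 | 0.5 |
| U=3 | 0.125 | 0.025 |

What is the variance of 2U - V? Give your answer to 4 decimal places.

9.2694

E[U] = -0.4,  E[V] = -1.475,  E[UV] = 0.375
Var(U) = 2.2 − (-0.4)² = 2.04;  Var(V) = 2.425 − (-1.475)² = 0.249375
cov(U,V) = 0.375 − (-0.4)(-1.475) = -0.215
Var(2U - V) = (2)²·2.04 + (-1)²·0.249375 + 2·(2)·(-1)·-0.215 = 9.269375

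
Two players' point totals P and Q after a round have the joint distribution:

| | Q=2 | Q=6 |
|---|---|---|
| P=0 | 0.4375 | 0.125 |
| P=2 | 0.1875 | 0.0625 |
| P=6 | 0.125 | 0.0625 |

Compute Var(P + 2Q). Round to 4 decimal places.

E[P] = 1.625,  E[Q] = 3,  E[PQ] = 5.25
Var(P) = 7.75 − (1.625)² = 5.109375;  Var(Q) = 12 − (3)² = 3
Cov(P,Q) = 5.25 − (1.625)(3) = 0.375
Var(P + 2Q) = (1)²·5.109375 + (2)²·3 + 2·(1)·(2)·0.375 = 18.609375

18.6094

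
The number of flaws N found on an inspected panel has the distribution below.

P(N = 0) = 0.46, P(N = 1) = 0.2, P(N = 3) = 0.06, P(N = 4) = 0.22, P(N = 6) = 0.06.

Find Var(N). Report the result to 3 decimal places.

3.796

E[N] = (0)(0.46) + (1)(0.2) + (3)(0.06) + (4)(0.22) + (6)(0.06) = 1.62
E[N²] = (0)²(0.46) + (1)²(0.2) + (3)²(0.06) + (4)²(0.22) + (6)²(0.06) = 6.42
Var(N) = E[N²] − (E[N])² = 6.42 − (1.62)² = 3.7956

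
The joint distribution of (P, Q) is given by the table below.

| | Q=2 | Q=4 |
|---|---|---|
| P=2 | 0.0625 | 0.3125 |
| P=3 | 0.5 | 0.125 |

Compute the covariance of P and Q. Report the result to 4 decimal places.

E[P] = 2.625,  E[Q] = 2.875
E[PQ] = 7.25
Cov(P,Q) = E[PQ] − E[P]E[Q] = 7.25 − (2.625)(2.875) = -0.296875

-0.2969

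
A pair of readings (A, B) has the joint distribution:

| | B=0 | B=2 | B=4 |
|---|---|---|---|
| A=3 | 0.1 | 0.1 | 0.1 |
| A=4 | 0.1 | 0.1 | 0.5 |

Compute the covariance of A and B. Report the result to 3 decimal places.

E[A] = 3.7,  E[B] = 2.8
E[AB] = 10.6
cov(A,B) = E[AB] − E[A]E[B] = 10.6 − (3.7)(2.8) = 0.24

0.240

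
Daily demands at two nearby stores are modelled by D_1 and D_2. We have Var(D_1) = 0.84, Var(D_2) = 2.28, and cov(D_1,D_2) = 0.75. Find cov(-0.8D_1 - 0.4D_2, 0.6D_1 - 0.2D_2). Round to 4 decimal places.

cov(-0.8D_1 - 0.4D_2, 0.6D_1 - 0.2D_2) = (-0.8)(0.6)Var(D_1) + (-0.4)(-0.2)Var(D_2) + [(-0.8)(-0.2) + (-0.4)(0.6)]cov(D_1,D_2)
= -0.48·0.84 + 0.08·2.28 + -0.08·0.75 = -0.2808

-0.2808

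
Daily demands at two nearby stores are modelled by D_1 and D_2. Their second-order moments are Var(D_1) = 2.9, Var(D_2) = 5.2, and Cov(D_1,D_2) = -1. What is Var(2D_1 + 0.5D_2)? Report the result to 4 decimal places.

10.9000

Var(2D_1 + 0.5D_2) = (2)²·Var(D_1) + (0.5)²·Var(D_2) + 2·(2)·(0.5)·Cov(D_1,D_2)
= 4·2.9 + 0.25·5.2 + 2·-1 = 10.9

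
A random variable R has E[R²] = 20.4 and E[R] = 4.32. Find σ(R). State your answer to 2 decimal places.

1.32

Var(R) = 20.4 − (4.32)² = 1.7376
σ(R) = √1.7376 ≈ 1.32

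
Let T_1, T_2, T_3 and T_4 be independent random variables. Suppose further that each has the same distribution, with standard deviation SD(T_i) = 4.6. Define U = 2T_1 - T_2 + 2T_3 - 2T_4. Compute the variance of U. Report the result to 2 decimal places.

275.08

var(T_i) = (4.6)² = 21.16
By independence, var(U) = (2)²var(T_1) + (-1)²var(T_2) + (2)²var(T_3) + (-2)²var(T_4)
= (2)²·21.16 + (-1)²·21.16 + (2)²·21.16 + (-2)²·21.16 = 275.08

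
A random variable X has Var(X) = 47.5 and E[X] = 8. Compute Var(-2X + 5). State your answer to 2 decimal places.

Var(-2X + 5) = (-2)²·Var(X) = 4·47.5 = 190

190.00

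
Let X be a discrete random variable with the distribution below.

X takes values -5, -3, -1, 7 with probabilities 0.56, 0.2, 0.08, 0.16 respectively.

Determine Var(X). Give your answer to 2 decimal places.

18.15

E[X] = (-5)(0.56) + (-3)(0.2) + (-1)(0.08) + (7)(0.16) = -2.36
E[X²] = (-5)²(0.56) + (-3)²(0.2) + (-1)²(0.08) + (7)²(0.16) = 23.72
Var(X) = E[X²] − (E[X])² = 23.72 − (-2.36)² = 18.1504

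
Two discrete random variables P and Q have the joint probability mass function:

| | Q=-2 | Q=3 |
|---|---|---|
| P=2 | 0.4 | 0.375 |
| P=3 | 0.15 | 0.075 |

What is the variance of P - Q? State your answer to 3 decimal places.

E[P] = 2.225,  E[Q] = 0.25,  E[PQ] = 0.425
Var(P) = 5.125 − (2.225)² = 0.174375;  Var(Q) = 6.25 − (0.25)² = 6.1875
Cov(P,Q) = 0.425 − (2.225)(0.25) = -0.13125
Var(P - Q) = (1)²·0.174375 + (-1)²·6.1875 + 2·(1)·(-1)·-0.13125 = 6.624375

6.624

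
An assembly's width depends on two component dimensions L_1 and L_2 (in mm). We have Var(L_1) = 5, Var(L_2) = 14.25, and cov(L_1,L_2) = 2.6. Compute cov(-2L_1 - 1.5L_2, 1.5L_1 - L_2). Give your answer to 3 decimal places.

5.725

cov(-2L_1 - 1.5L_2, 1.5L_1 - L_2) = (-2)(1.5)Var(L_1) + (-1.5)(-1)Var(L_2) + [(-2)(-1) + (-1.5)(1.5)]cov(L_1,L_2)
= -3·5 + 1.5·14.25 + -0.25·2.6 = 5.725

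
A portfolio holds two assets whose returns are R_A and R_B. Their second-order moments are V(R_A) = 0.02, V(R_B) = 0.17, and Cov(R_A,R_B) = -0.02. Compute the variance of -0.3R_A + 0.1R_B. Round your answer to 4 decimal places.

V(-0.3R_A + 0.1R_B) = (-0.3)²·V(R_A) + (0.1)²·V(R_B) + 2·(-0.3)·(0.1)·Cov(R_A,R_B)
= 0.09·0.02 + 0.01·0.17 + -0.06·-0.02 = 0.0047

0.0047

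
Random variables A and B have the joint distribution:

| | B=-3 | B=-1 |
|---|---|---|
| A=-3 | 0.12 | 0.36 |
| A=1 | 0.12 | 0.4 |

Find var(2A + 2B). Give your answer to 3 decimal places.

E[A] = -0.92,  E[B] = -1.48,  E[AB] = 1.4
var(A) = 4.84 − (-0.92)² = 3.9936;  var(B) = 2.92 − (-1.48)² = 0.7296
Cov(A,B) = 1.4 − (-0.92)(-1.48) = 0.0384
var(2A + 2B) = (2)²·3.9936 + (2)²·0.7296 + 2·(2)·(2)·0.0384 = 19.2

19.200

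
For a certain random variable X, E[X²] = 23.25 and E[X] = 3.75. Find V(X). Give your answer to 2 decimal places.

V(X) = 23.25 − (3.75)² = 9.1875

9.19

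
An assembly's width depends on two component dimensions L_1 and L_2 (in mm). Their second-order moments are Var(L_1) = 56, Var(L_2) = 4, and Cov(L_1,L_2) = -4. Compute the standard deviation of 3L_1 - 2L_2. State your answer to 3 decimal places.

23.833

Var(3L_1 - 2L_2) = (3)²·Var(L_1) + (-2)²·Var(L_2) + 2·(3)·(-2)·Cov(L_1,L_2)
= 9·56 + 4·4 + -12·-4 = 568
sd(3L_1 - 2L_2) = √568 ≈ 23.833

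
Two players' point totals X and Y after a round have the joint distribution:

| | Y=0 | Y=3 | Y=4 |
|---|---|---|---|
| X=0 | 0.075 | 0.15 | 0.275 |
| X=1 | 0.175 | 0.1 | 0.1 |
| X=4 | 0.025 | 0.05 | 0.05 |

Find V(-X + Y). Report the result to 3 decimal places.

E[X] = 0.875,  E[Y] = 2.6,  E[XY] = 2.1
V(X) = 2.375 − (0.875)² = 1.609375;  V(Y) = 9.5 − (2.6)² = 2.74
Cov(X,Y) = 2.1 − (0.875)(2.6) = -0.175
V(-X + Y) = (-1)²·1.609375 + (1)²·2.74 + 2·(-1)·(1)·-0.175 = 4.699375

4.699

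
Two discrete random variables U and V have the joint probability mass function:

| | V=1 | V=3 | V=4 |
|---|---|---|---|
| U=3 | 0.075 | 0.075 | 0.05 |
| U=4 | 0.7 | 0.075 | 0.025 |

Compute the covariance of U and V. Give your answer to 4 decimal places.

-0.1950

E[U] = 3.8,  E[V] = 1.525
E[UV] = 5.6
Cov(U,V) = E[UV] − E[U]E[V] = 5.6 − (3.8)(1.525) = -0.195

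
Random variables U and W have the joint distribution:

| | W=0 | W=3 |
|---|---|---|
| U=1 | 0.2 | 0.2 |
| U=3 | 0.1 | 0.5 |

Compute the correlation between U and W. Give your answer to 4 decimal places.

0.3563

E[U] = 2.2,  E[W] = 2.1
E[UW] = 5.1
cov(U,W) = E[UW] − E[U]E[W] = 5.1 − (2.2)(2.1) = 0.48
Var(U) = 0.96,  Var(W) = 1.89
ρ = 0.48 / √(0.96·1.89) ≈ 0.3563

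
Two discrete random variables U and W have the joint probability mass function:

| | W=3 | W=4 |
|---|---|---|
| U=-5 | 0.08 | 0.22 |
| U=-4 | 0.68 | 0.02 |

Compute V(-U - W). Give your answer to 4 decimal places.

E[U] = -4.3,  E[W] = 3.24,  E[UW] = -14.08
V(U) = 18.7 − (-4.3)² = 0.21;  V(W) = 10.68 − (3.24)² = 0.1824
cov(U,W) = -14.08 − (-4.3)(3.24) = -0.148
V(-U - W) = (-1)²·0.21 + (-1)²·0.1824 + 2·(-1)·(-1)·-0.148 = 0.0964

0.0964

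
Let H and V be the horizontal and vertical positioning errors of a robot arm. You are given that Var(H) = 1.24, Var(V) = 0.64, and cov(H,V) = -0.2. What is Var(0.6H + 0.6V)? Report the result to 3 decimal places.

Var(0.6H + 0.6V) = (0.6)²·Var(H) + (0.6)²·Var(V) + 2·(0.6)·(0.6)·cov(H,V)
= 0.36·1.24 + 0.36·0.64 + 0.72·-0.2 = 0.5328

0.533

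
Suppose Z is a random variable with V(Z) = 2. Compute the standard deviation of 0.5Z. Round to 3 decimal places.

0.707

V(0.5Z) = (0.5)²·2 = 0.5
SD(0.5Z) = √0.5 ≈ 0.707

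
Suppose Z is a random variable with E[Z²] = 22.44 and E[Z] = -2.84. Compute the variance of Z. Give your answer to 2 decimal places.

14.37

Var(Z) = 22.44 − (-2.84)² = 14.3744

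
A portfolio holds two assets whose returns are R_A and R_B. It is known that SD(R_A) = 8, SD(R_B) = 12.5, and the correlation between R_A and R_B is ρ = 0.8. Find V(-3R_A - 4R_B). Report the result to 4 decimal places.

V(R_A) = (8)² = 64;  V(R_B) = (12.5)² = 156.25
Cov(R_A,R_B) = ρ·SD(R_A)·SD(R_B) = 0.8·8·12.5 = 80
V(-3R_A - 4R_B) = (-3)²·V(R_A) + (-4)²·V(R_B) + 2·(-3)·(-4)·Cov(R_A,R_B)
= 9·64 + 16·156.25 + 24·80 = 4996

4996.0000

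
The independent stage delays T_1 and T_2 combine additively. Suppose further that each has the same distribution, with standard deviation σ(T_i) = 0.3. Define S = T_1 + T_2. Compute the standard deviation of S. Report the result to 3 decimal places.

0.424

Var(T_i) = (0.3)² = 0.09
By independence, Var(S) = (1)²Var(T_1) + (1)²Var(T_2)
= (1)²·0.09 + (1)²·0.09 = 0.18
σ(S) = √0.18 ≈ 0.424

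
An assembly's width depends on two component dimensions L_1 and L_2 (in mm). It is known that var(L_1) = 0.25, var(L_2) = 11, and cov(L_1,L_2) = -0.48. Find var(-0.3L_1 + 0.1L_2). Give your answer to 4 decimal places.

var(-0.3L_1 + 0.1L_2) = (-0.3)²·var(L_1) + (0.1)²·var(L_2) + 2·(-0.3)·(0.1)·cov(L_1,L_2)
= 0.09·0.25 + 0.01·11 + -0.06·-0.48 = 0.1613

0.1613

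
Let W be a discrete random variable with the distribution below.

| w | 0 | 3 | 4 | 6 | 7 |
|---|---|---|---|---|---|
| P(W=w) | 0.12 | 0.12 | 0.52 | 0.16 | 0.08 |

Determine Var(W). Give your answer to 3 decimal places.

E[W] = (0)(0.12) + (3)(0.12) + (4)(0.52) + (6)(0.16) + (7)(0.08) = 3.96
E[W²] = (0)²(0.12) + (3)²(0.12) + (4)²(0.52) + (6)²(0.16) + (7)²(0.08) = 19.08
Var(W) = E[W²] − (E[W])² = 19.08 − (3.96)² = 3.3984

3.398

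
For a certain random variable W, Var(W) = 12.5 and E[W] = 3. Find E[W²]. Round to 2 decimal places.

E[W²] = Var(W) + (E[W])² = 12.5 + (3)² = 21.5

21.50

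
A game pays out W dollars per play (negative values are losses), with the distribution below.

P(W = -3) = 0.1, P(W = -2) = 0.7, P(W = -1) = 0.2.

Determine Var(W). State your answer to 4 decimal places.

0.2900

E[W] = (-3)(0.1) + (-2)(0.7) + (-1)(0.2) = -1.9
E[W²] = (-3)²(0.1) + (-2)²(0.7) + (-1)²(0.2) = 3.9
Var(W) = E[W²] − (E[W])² = 3.9 − (-1.9)² = 0.29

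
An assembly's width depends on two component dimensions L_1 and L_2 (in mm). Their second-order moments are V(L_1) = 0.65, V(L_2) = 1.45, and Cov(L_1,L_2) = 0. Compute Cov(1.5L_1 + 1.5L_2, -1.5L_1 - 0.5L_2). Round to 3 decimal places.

-2.550

Cov(1.5L_1 + 1.5L_2, -1.5L_1 - 0.5L_2) = (1.5)(-1.5)V(L_1) + (1.5)(-0.5)V(L_2) + [(1.5)(-0.5) + (1.5)(-1.5)]Cov(L_1,L_2)
= -2.25·0.65 + -0.75·1.45 + -3·0 = -2.55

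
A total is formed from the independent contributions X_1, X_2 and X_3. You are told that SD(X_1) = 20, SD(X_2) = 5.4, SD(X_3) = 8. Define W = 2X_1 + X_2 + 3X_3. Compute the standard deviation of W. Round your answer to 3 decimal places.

Var(X_1) = 400, Var(X_2) = 29.16, Var(X_3) = 64
By independence, Var(W) = (2)²Var(X_1) + (1)²Var(X_2) + (3)²Var(X_3)
= (2)²·400 + (1)²·29.16 + (3)²·64 = 2205.16
SD(W) = √2205.16 ≈ 46.959

46.959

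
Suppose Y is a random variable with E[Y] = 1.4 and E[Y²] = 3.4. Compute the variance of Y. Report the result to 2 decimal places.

Var(Y) = 3.4 − (1.4)² = 1.44

1.44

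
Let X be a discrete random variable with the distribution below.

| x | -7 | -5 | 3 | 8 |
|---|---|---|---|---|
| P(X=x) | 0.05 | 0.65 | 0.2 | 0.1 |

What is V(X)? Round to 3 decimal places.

E[X] = (-7)(0.05) + (-5)(0.65) + (3)(0.2) + (8)(0.1) = -2.2
E[X²] = (-7)²(0.05) + (-5)²(0.65) + (3)²(0.2) + (8)²(0.1) = 26.9
V(X) = E[X²] − (E[X])² = 26.9 − (-2.2)² = 22.06

22.060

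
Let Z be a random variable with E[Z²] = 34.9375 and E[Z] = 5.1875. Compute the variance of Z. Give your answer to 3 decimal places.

Var(Z) = 34.9375 − (5.1875)² = 8.02734375

8.027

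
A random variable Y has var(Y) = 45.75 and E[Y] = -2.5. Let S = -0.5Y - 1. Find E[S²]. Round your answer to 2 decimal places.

E[-0.5Y - 1] = -0.5·-2.5 − 1 = 0.25
var(-0.5Y - 1) = (-0.5)²·45.75 = 11.4375
E[S²] = var(S) + (E[S])² = 11.4375 + (0.25)² = 11.5

11.50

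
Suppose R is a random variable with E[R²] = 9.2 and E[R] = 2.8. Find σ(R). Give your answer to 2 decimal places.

Var(R) = 9.2 − (2.8)² = 1.36
σ(R) = √1.36 ≈ 1.17

1.17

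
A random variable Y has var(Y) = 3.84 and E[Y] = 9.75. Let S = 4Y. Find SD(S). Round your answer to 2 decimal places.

var(4Y) = (4)²·3.84 = 61.44
SD(S) = √61.44 ≈ 7.84

7.84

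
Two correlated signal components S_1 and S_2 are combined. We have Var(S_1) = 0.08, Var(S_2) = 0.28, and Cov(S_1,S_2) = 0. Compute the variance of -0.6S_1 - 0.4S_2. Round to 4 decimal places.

0.0736

Var(-0.6S_1 - 0.4S_2) = (-0.6)²·Var(S_1) + (-0.4)²·Var(S_2) + 2·(-0.6)·(-0.4)·Cov(S_1,S_2)
= 0.36·0.08 + 0.16·0.28 + 0.48·0 = 0.0736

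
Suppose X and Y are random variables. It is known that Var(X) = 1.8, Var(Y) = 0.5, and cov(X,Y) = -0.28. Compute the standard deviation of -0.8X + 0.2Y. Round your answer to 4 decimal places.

Var(-0.8X + 0.2Y) = (-0.8)²·Var(X) + (0.2)²·Var(Y) + 2·(-0.8)·(0.2)·cov(X,Y)
= 0.64·1.8 + 0.04·0.5 + -0.32·-0.28 = 1.2616
SD(-0.8X + 0.2Y) = √1.2616 ≈ 1.1232

1.1232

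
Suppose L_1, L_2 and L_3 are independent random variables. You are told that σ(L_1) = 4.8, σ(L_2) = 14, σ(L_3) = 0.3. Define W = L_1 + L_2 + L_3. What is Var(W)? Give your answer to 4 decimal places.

219.1300

Var(L_1) = 23.04, Var(L_2) = 196, Var(L_3) = 0.09
By independence, Var(W) = (1)²Var(L_1) + (1)²Var(L_2) + (1)²Var(L_3)
= (1)²·23.04 + (1)²·196 + (1)²·0.09 = 219.13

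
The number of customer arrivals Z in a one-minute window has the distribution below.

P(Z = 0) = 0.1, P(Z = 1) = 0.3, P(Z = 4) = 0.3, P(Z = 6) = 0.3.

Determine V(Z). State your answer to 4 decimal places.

5.0100

E[Z] = (0)(0.1) + (1)(0.3) + (4)(0.3) + (6)(0.3) = 3.3
E[Z²] = (0)²(0.1) + (1)²(0.3) + (4)²(0.3) + (6)²(0.3) = 15.9
V(Z) = E[Z²] − (E[Z])² = 15.9 − (3.3)² = 5.01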